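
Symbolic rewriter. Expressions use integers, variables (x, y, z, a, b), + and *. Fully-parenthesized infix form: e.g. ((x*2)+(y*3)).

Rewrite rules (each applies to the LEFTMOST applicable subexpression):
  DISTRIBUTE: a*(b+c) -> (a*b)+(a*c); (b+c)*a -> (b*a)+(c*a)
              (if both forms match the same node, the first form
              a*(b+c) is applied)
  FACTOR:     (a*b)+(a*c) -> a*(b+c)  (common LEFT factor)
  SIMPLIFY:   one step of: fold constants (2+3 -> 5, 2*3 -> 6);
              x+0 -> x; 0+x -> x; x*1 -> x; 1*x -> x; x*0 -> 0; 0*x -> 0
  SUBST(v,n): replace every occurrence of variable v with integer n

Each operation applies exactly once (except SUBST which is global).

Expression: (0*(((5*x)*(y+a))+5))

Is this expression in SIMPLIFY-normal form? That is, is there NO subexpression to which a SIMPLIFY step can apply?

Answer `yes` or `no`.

Expression: (0*(((5*x)*(y+a))+5))
Scanning for simplifiable subexpressions (pre-order)...
  at root: (0*(((5*x)*(y+a))+5)) (SIMPLIFIABLE)
  at R: (((5*x)*(y+a))+5) (not simplifiable)
  at RL: ((5*x)*(y+a)) (not simplifiable)
  at RLL: (5*x) (not simplifiable)
  at RLR: (y+a) (not simplifiable)
Found simplifiable subexpr at path root: (0*(((5*x)*(y+a))+5))
One SIMPLIFY step would give: 0
-> NOT in normal form.

Answer: no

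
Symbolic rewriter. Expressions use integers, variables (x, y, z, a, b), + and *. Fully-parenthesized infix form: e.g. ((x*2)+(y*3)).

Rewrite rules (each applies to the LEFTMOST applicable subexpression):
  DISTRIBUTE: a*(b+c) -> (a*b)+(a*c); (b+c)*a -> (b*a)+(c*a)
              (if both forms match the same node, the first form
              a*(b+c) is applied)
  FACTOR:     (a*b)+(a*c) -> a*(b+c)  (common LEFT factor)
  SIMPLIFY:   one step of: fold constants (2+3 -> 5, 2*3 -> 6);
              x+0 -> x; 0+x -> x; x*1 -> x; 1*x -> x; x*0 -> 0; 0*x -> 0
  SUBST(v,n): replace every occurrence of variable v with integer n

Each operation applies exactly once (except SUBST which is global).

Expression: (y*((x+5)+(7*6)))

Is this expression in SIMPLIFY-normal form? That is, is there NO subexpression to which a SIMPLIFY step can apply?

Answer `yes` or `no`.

Expression: (y*((x+5)+(7*6)))
Scanning for simplifiable subexpressions (pre-order)...
  at root: (y*((x+5)+(7*6))) (not simplifiable)
  at R: ((x+5)+(7*6)) (not simplifiable)
  at RL: (x+5) (not simplifiable)
  at RR: (7*6) (SIMPLIFIABLE)
Found simplifiable subexpr at path RR: (7*6)
One SIMPLIFY step would give: (y*((x+5)+42))
-> NOT in normal form.

Answer: no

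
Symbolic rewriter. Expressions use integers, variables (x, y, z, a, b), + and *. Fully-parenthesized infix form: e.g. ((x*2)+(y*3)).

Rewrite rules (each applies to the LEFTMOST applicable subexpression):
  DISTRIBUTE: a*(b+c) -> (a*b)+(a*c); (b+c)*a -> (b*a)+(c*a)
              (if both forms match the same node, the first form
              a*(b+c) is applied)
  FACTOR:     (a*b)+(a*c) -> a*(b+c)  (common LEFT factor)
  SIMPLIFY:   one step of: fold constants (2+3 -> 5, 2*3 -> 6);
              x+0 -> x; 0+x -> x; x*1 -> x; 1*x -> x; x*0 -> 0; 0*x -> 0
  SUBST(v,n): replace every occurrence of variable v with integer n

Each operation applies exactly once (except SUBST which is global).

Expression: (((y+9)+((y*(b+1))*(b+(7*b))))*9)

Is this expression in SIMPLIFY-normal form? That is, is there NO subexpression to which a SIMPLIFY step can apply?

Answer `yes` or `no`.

Expression: (((y+9)+((y*(b+1))*(b+(7*b))))*9)
Scanning for simplifiable subexpressions (pre-order)...
  at root: (((y+9)+((y*(b+1))*(b+(7*b))))*9) (not simplifiable)
  at L: ((y+9)+((y*(b+1))*(b+(7*b)))) (not simplifiable)
  at LL: (y+9) (not simplifiable)
  at LR: ((y*(b+1))*(b+(7*b))) (not simplifiable)
  at LRL: (y*(b+1)) (not simplifiable)
  at LRLR: (b+1) (not simplifiable)
  at LRR: (b+(7*b)) (not simplifiable)
  at LRRR: (7*b) (not simplifiable)
Result: no simplifiable subexpression found -> normal form.

Answer: yes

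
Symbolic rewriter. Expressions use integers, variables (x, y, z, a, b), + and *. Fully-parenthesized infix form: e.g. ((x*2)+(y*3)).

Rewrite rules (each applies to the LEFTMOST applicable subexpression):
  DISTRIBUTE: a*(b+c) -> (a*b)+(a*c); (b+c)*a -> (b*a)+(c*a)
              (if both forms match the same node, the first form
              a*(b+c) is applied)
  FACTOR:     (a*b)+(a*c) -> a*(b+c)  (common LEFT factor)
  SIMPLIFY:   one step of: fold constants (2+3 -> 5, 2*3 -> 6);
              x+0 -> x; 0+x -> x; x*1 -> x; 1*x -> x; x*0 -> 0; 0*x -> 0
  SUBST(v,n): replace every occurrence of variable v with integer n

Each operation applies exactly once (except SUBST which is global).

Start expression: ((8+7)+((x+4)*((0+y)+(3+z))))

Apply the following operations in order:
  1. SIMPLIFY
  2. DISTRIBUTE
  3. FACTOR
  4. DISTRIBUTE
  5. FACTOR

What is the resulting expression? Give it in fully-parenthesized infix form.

Start: ((8+7)+((x+4)*((0+y)+(3+z))))
Apply SIMPLIFY at L (target: (8+7)): ((8+7)+((x+4)*((0+y)+(3+z)))) -> (15+((x+4)*((0+y)+(3+z))))
Apply DISTRIBUTE at R (target: ((x+4)*((0+y)+(3+z)))): (15+((x+4)*((0+y)+(3+z)))) -> (15+(((x+4)*(0+y))+((x+4)*(3+z))))
Apply FACTOR at R (target: (((x+4)*(0+y))+((x+4)*(3+z)))): (15+(((x+4)*(0+y))+((x+4)*(3+z)))) -> (15+((x+4)*((0+y)+(3+z))))
Apply DISTRIBUTE at R (target: ((x+4)*((0+y)+(3+z)))): (15+((x+4)*((0+y)+(3+z)))) -> (15+(((x+4)*(0+y))+((x+4)*(3+z))))
Apply FACTOR at R (target: (((x+4)*(0+y))+((x+4)*(3+z)))): (15+(((x+4)*(0+y))+((x+4)*(3+z)))) -> (15+((x+4)*((0+y)+(3+z))))

Answer: (15+((x+4)*((0+y)+(3+z))))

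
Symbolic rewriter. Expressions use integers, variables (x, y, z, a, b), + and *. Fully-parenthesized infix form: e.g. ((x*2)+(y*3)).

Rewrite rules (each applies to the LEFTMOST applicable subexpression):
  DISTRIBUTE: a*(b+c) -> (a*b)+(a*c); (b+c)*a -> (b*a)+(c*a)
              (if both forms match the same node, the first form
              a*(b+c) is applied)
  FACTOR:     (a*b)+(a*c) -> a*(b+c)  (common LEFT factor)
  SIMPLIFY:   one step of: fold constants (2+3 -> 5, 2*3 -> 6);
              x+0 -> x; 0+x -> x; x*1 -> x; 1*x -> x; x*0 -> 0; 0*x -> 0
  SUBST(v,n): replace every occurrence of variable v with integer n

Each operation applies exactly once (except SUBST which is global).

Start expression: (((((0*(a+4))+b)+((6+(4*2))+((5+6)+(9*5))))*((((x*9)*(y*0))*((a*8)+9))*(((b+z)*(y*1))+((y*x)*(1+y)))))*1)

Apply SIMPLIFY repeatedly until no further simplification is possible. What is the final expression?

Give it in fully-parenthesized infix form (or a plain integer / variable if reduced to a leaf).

Start: (((((0*(a+4))+b)+((6+(4*2))+((5+6)+(9*5))))*((((x*9)*(y*0))*((a*8)+9))*(((b+z)*(y*1))+((y*x)*(1+y)))))*1)
Step 1: at root: (((((0*(a+4))+b)+((6+(4*2))+((5+6)+(9*5))))*((((x*9)*(y*0))*((a*8)+9))*(((b+z)*(y*1))+((y*x)*(1+y)))))*1) -> ((((0*(a+4))+b)+((6+(4*2))+((5+6)+(9*5))))*((((x*9)*(y*0))*((a*8)+9))*(((b+z)*(y*1))+((y*x)*(1+y))))); overall: (((((0*(a+4))+b)+((6+(4*2))+((5+6)+(9*5))))*((((x*9)*(y*0))*((a*8)+9))*(((b+z)*(y*1))+((y*x)*(1+y)))))*1) -> ((((0*(a+4))+b)+((6+(4*2))+((5+6)+(9*5))))*((((x*9)*(y*0))*((a*8)+9))*(((b+z)*(y*1))+((y*x)*(1+y)))))
Step 2: at LLL: (0*(a+4)) -> 0; overall: ((((0*(a+4))+b)+((6+(4*2))+((5+6)+(9*5))))*((((x*9)*(y*0))*((a*8)+9))*(((b+z)*(y*1))+((y*x)*(1+y))))) -> (((0+b)+((6+(4*2))+((5+6)+(9*5))))*((((x*9)*(y*0))*((a*8)+9))*(((b+z)*(y*1))+((y*x)*(1+y)))))
Step 3: at LL: (0+b) -> b; overall: (((0+b)+((6+(4*2))+((5+6)+(9*5))))*((((x*9)*(y*0))*((a*8)+9))*(((b+z)*(y*1))+((y*x)*(1+y))))) -> ((b+((6+(4*2))+((5+6)+(9*5))))*((((x*9)*(y*0))*((a*8)+9))*(((b+z)*(y*1))+((y*x)*(1+y)))))
Step 4: at LRLR: (4*2) -> 8; overall: ((b+((6+(4*2))+((5+6)+(9*5))))*((((x*9)*(y*0))*((a*8)+9))*(((b+z)*(y*1))+((y*x)*(1+y))))) -> ((b+((6+8)+((5+6)+(9*5))))*((((x*9)*(y*0))*((a*8)+9))*(((b+z)*(y*1))+((y*x)*(1+y)))))
Step 5: at LRL: (6+8) -> 14; overall: ((b+((6+8)+((5+6)+(9*5))))*((((x*9)*(y*0))*((a*8)+9))*(((b+z)*(y*1))+((y*x)*(1+y))))) -> ((b+(14+((5+6)+(9*5))))*((((x*9)*(y*0))*((a*8)+9))*(((b+z)*(y*1))+((y*x)*(1+y)))))
Step 6: at LRRL: (5+6) -> 11; overall: ((b+(14+((5+6)+(9*5))))*((((x*9)*(y*0))*((a*8)+9))*(((b+z)*(y*1))+((y*x)*(1+y))))) -> ((b+(14+(11+(9*5))))*((((x*9)*(y*0))*((a*8)+9))*(((b+z)*(y*1))+((y*x)*(1+y)))))
Step 7: at LRRR: (9*5) -> 45; overall: ((b+(14+(11+(9*5))))*((((x*9)*(y*0))*((a*8)+9))*(((b+z)*(y*1))+((y*x)*(1+y))))) -> ((b+(14+(11+45)))*((((x*9)*(y*0))*((a*8)+9))*(((b+z)*(y*1))+((y*x)*(1+y)))))
Step 8: at LRR: (11+45) -> 56; overall: ((b+(14+(11+45)))*((((x*9)*(y*0))*((a*8)+9))*(((b+z)*(y*1))+((y*x)*(1+y))))) -> ((b+(14+56))*((((x*9)*(y*0))*((a*8)+9))*(((b+z)*(y*1))+((y*x)*(1+y)))))
Step 9: at LR: (14+56) -> 70; overall: ((b+(14+56))*((((x*9)*(y*0))*((a*8)+9))*(((b+z)*(y*1))+((y*x)*(1+y))))) -> ((b+70)*((((x*9)*(y*0))*((a*8)+9))*(((b+z)*(y*1))+((y*x)*(1+y)))))
Step 10: at RLLR: (y*0) -> 0; overall: ((b+70)*((((x*9)*(y*0))*((a*8)+9))*(((b+z)*(y*1))+((y*x)*(1+y))))) -> ((b+70)*((((x*9)*0)*((a*8)+9))*(((b+z)*(y*1))+((y*x)*(1+y)))))
Step 11: at RLL: ((x*9)*0) -> 0; overall: ((b+70)*((((x*9)*0)*((a*8)+9))*(((b+z)*(y*1))+((y*x)*(1+y))))) -> ((b+70)*((0*((a*8)+9))*(((b+z)*(y*1))+((y*x)*(1+y)))))
Step 12: at RL: (0*((a*8)+9)) -> 0; overall: ((b+70)*((0*((a*8)+9))*(((b+z)*(y*1))+((y*x)*(1+y))))) -> ((b+70)*(0*(((b+z)*(y*1))+((y*x)*(1+y)))))
Step 13: at R: (0*(((b+z)*(y*1))+((y*x)*(1+y)))) -> 0; overall: ((b+70)*(0*(((b+z)*(y*1))+((y*x)*(1+y))))) -> ((b+70)*0)
Step 14: at root: ((b+70)*0) -> 0; overall: ((b+70)*0) -> 0
Fixed point: 0

Answer: 0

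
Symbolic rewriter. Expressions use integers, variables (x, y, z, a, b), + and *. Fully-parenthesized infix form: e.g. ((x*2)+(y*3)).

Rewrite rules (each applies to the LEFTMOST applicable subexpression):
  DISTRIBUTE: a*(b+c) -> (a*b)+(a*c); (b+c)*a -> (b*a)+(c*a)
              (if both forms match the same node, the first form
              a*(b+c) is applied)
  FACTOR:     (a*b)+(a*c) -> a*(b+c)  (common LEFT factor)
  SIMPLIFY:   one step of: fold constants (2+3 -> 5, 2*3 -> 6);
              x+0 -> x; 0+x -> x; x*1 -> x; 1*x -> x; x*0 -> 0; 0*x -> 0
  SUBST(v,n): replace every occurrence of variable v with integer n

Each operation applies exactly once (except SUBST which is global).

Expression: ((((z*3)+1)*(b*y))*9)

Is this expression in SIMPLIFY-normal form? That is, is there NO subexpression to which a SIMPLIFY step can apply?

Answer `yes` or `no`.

Expression: ((((z*3)+1)*(b*y))*9)
Scanning for simplifiable subexpressions (pre-order)...
  at root: ((((z*3)+1)*(b*y))*9) (not simplifiable)
  at L: (((z*3)+1)*(b*y)) (not simplifiable)
  at LL: ((z*3)+1) (not simplifiable)
  at LLL: (z*3) (not simplifiable)
  at LR: (b*y) (not simplifiable)
Result: no simplifiable subexpression found -> normal form.

Answer: yes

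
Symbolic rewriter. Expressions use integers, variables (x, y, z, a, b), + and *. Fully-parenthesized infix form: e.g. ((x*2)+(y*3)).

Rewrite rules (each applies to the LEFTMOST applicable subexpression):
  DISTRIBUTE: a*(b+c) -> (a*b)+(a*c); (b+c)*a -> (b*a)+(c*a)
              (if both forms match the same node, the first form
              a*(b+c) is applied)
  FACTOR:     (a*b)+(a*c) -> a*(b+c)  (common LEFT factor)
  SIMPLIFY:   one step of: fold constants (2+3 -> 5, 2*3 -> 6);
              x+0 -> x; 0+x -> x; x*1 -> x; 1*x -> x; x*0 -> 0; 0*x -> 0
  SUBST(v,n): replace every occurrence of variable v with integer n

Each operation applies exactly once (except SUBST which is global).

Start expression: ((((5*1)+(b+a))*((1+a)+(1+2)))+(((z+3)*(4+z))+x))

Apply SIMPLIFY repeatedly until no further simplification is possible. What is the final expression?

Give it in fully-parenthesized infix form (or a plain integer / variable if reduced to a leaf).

Start: ((((5*1)+(b+a))*((1+a)+(1+2)))+(((z+3)*(4+z))+x))
Step 1: at LLL: (5*1) -> 5; overall: ((((5*1)+(b+a))*((1+a)+(1+2)))+(((z+3)*(4+z))+x)) -> (((5+(b+a))*((1+a)+(1+2)))+(((z+3)*(4+z))+x))
Step 2: at LRR: (1+2) -> 3; overall: (((5+(b+a))*((1+a)+(1+2)))+(((z+3)*(4+z))+x)) -> (((5+(b+a))*((1+a)+3))+(((z+3)*(4+z))+x))
Fixed point: (((5+(b+a))*((1+a)+3))+(((z+3)*(4+z))+x))

Answer: (((5+(b+a))*((1+a)+3))+(((z+3)*(4+z))+x))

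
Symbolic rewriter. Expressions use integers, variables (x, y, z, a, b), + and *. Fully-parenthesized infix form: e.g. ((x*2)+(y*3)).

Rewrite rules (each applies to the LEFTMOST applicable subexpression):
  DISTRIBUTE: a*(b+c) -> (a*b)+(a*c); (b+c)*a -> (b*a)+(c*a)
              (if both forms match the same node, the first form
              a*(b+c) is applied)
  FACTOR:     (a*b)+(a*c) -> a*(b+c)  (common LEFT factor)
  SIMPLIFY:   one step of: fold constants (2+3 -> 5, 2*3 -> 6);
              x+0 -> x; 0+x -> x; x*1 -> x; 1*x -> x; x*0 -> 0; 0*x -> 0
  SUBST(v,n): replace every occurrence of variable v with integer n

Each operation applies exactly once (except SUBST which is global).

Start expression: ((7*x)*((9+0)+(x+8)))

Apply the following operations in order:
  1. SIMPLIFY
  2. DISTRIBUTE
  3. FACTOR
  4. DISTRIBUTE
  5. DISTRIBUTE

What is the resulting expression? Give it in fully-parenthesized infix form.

Start: ((7*x)*((9+0)+(x+8)))
Apply SIMPLIFY at RL (target: (9+0)): ((7*x)*((9+0)+(x+8))) -> ((7*x)*(9+(x+8)))
Apply DISTRIBUTE at root (target: ((7*x)*(9+(x+8)))): ((7*x)*(9+(x+8))) -> (((7*x)*9)+((7*x)*(x+8)))
Apply FACTOR at root (target: (((7*x)*9)+((7*x)*(x+8)))): (((7*x)*9)+((7*x)*(x+8))) -> ((7*x)*(9+(x+8)))
Apply DISTRIBUTE at root (target: ((7*x)*(9+(x+8)))): ((7*x)*(9+(x+8))) -> (((7*x)*9)+((7*x)*(x+8)))
Apply DISTRIBUTE at R (target: ((7*x)*(x+8))): (((7*x)*9)+((7*x)*(x+8))) -> (((7*x)*9)+(((7*x)*x)+((7*x)*8)))

Answer: (((7*x)*9)+(((7*x)*x)+((7*x)*8)))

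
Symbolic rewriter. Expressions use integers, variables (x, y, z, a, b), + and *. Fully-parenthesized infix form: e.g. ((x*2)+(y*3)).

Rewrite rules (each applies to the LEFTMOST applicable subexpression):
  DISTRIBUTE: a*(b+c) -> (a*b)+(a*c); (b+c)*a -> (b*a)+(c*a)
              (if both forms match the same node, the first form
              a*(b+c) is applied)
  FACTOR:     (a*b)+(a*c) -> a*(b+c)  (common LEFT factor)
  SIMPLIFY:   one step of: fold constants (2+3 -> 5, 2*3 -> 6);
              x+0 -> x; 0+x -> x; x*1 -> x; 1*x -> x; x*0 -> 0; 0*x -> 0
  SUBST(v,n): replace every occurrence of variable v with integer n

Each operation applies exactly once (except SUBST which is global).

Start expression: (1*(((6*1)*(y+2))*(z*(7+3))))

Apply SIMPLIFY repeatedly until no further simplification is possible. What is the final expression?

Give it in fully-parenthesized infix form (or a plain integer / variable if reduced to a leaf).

Answer: ((6*(y+2))*(z*10))

Derivation:
Start: (1*(((6*1)*(y+2))*(z*(7+3))))
Step 1: at root: (1*(((6*1)*(y+2))*(z*(7+3)))) -> (((6*1)*(y+2))*(z*(7+3))); overall: (1*(((6*1)*(y+2))*(z*(7+3)))) -> (((6*1)*(y+2))*(z*(7+3)))
Step 2: at LL: (6*1) -> 6; overall: (((6*1)*(y+2))*(z*(7+3))) -> ((6*(y+2))*(z*(7+3)))
Step 3: at RR: (7+3) -> 10; overall: ((6*(y+2))*(z*(7+3))) -> ((6*(y+2))*(z*10))
Fixed point: ((6*(y+2))*(z*10))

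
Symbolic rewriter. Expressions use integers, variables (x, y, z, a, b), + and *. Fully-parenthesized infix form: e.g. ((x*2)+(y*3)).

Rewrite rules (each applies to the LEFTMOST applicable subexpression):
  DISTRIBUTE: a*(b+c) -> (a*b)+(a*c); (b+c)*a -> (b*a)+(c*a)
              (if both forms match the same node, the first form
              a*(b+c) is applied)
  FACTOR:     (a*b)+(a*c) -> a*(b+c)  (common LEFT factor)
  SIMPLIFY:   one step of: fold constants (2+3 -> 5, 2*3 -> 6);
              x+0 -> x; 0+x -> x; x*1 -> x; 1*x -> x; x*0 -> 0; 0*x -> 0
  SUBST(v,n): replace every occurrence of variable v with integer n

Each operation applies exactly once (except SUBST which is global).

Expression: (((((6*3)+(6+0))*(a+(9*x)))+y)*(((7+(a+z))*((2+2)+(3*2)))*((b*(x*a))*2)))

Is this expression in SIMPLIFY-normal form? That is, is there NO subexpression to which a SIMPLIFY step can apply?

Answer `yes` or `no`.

Answer: no

Derivation:
Expression: (((((6*3)+(6+0))*(a+(9*x)))+y)*(((7+(a+z))*((2+2)+(3*2)))*((b*(x*a))*2)))
Scanning for simplifiable subexpressions (pre-order)...
  at root: (((((6*3)+(6+0))*(a+(9*x)))+y)*(((7+(a+z))*((2+2)+(3*2)))*((b*(x*a))*2))) (not simplifiable)
  at L: ((((6*3)+(6+0))*(a+(9*x)))+y) (not simplifiable)
  at LL: (((6*3)+(6+0))*(a+(9*x))) (not simplifiable)
  at LLL: ((6*3)+(6+0)) (not simplifiable)
  at LLLL: (6*3) (SIMPLIFIABLE)
  at LLLR: (6+0) (SIMPLIFIABLE)
  at LLR: (a+(9*x)) (not simplifiable)
  at LLRR: (9*x) (not simplifiable)
  at R: (((7+(a+z))*((2+2)+(3*2)))*((b*(x*a))*2)) (not simplifiable)
  at RL: ((7+(a+z))*((2+2)+(3*2))) (not simplifiable)
  at RLL: (7+(a+z)) (not simplifiable)
  at RLLR: (a+z) (not simplifiable)
  at RLR: ((2+2)+(3*2)) (not simplifiable)
  at RLRL: (2+2) (SIMPLIFIABLE)
  at RLRR: (3*2) (SIMPLIFIABLE)
  at RR: ((b*(x*a))*2) (not simplifiable)
  at RRL: (b*(x*a)) (not simplifiable)
  at RRLR: (x*a) (not simplifiable)
Found simplifiable subexpr at path LLLL: (6*3)
One SIMPLIFY step would give: ((((18+(6+0))*(a+(9*x)))+y)*(((7+(a+z))*((2+2)+(3*2)))*((b*(x*a))*2)))
-> NOT in normal form.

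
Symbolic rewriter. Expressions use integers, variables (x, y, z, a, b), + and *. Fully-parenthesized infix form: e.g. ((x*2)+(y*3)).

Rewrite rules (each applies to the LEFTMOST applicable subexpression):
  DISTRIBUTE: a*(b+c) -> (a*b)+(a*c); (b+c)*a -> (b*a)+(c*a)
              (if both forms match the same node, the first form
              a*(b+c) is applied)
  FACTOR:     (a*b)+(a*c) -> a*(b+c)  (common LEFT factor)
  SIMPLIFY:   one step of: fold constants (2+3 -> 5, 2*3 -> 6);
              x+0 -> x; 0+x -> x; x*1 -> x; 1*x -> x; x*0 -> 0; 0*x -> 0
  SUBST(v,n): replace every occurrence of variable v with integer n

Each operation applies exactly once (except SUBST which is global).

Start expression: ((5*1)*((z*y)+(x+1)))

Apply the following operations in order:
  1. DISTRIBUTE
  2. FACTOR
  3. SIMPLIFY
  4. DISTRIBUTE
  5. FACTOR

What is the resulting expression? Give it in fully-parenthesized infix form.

Answer: (5*((z*y)+(x+1)))

Derivation:
Start: ((5*1)*((z*y)+(x+1)))
Apply DISTRIBUTE at root (target: ((5*1)*((z*y)+(x+1)))): ((5*1)*((z*y)+(x+1))) -> (((5*1)*(z*y))+((5*1)*(x+1)))
Apply FACTOR at root (target: (((5*1)*(z*y))+((5*1)*(x+1)))): (((5*1)*(z*y))+((5*1)*(x+1))) -> ((5*1)*((z*y)+(x+1)))
Apply SIMPLIFY at L (target: (5*1)): ((5*1)*((z*y)+(x+1))) -> (5*((z*y)+(x+1)))
Apply DISTRIBUTE at root (target: (5*((z*y)+(x+1)))): (5*((z*y)+(x+1))) -> ((5*(z*y))+(5*(x+1)))
Apply FACTOR at root (target: ((5*(z*y))+(5*(x+1)))): ((5*(z*y))+(5*(x+1))) -> (5*((z*y)+(x+1)))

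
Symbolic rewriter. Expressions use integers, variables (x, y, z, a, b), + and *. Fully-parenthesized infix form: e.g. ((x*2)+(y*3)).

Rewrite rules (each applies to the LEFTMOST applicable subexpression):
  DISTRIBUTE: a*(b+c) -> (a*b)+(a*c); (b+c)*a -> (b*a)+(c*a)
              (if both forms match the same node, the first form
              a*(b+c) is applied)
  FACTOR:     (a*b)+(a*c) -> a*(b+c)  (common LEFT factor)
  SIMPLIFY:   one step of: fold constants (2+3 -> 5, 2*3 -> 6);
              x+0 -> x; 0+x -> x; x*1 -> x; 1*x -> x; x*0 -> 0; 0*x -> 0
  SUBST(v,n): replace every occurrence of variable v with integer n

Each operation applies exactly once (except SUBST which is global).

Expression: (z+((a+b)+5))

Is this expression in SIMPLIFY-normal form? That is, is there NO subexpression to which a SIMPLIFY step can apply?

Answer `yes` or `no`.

Expression: (z+((a+b)+5))
Scanning for simplifiable subexpressions (pre-order)...
  at root: (z+((a+b)+5)) (not simplifiable)
  at R: ((a+b)+5) (not simplifiable)
  at RL: (a+b) (not simplifiable)
Result: no simplifiable subexpression found -> normal form.

Answer: yes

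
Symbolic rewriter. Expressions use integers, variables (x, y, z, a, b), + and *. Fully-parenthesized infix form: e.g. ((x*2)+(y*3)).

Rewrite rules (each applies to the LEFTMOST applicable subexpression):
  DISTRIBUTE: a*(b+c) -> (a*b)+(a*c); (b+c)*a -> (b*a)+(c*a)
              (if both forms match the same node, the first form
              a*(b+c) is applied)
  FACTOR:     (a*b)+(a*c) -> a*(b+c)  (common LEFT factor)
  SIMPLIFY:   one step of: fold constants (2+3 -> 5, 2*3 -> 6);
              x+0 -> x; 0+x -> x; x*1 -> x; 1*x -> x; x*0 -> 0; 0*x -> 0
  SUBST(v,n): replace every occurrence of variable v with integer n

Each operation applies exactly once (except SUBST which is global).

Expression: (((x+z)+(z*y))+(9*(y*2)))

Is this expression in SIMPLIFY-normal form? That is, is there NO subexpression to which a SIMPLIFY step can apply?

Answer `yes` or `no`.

Expression: (((x+z)+(z*y))+(9*(y*2)))
Scanning for simplifiable subexpressions (pre-order)...
  at root: (((x+z)+(z*y))+(9*(y*2))) (not simplifiable)
  at L: ((x+z)+(z*y)) (not simplifiable)
  at LL: (x+z) (not simplifiable)
  at LR: (z*y) (not simplifiable)
  at R: (9*(y*2)) (not simplifiable)
  at RR: (y*2) (not simplifiable)
Result: no simplifiable subexpression found -> normal form.

Answer: yes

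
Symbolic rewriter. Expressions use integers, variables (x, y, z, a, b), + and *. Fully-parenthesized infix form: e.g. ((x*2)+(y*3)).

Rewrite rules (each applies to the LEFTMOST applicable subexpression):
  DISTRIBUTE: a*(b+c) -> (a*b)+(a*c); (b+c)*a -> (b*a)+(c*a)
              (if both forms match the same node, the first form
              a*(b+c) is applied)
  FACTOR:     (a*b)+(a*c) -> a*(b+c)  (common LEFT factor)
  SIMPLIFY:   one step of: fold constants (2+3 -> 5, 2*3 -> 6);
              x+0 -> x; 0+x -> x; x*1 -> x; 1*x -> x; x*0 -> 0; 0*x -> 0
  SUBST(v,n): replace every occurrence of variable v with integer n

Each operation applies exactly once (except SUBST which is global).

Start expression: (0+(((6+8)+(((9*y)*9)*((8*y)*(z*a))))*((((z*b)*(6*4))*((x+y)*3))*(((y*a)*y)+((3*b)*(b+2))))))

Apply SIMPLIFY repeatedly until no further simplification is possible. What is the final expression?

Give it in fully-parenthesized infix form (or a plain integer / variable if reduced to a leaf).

Start: (0+(((6+8)+(((9*y)*9)*((8*y)*(z*a))))*((((z*b)*(6*4))*((x+y)*3))*(((y*a)*y)+((3*b)*(b+2))))))
Step 1: at root: (0+(((6+8)+(((9*y)*9)*((8*y)*(z*a))))*((((z*b)*(6*4))*((x+y)*3))*(((y*a)*y)+((3*b)*(b+2)))))) -> (((6+8)+(((9*y)*9)*((8*y)*(z*a))))*((((z*b)*(6*4))*((x+y)*3))*(((y*a)*y)+((3*b)*(b+2))))); overall: (0+(((6+8)+(((9*y)*9)*((8*y)*(z*a))))*((((z*b)*(6*4))*((x+y)*3))*(((y*a)*y)+((3*b)*(b+2)))))) -> (((6+8)+(((9*y)*9)*((8*y)*(z*a))))*((((z*b)*(6*4))*((x+y)*3))*(((y*a)*y)+((3*b)*(b+2)))))
Step 2: at LL: (6+8) -> 14; overall: (((6+8)+(((9*y)*9)*((8*y)*(z*a))))*((((z*b)*(6*4))*((x+y)*3))*(((y*a)*y)+((3*b)*(b+2))))) -> ((14+(((9*y)*9)*((8*y)*(z*a))))*((((z*b)*(6*4))*((x+y)*3))*(((y*a)*y)+((3*b)*(b+2)))))
Step 3: at RLLR: (6*4) -> 24; overall: ((14+(((9*y)*9)*((8*y)*(z*a))))*((((z*b)*(6*4))*((x+y)*3))*(((y*a)*y)+((3*b)*(b+2))))) -> ((14+(((9*y)*9)*((8*y)*(z*a))))*((((z*b)*24)*((x+y)*3))*(((y*a)*y)+((3*b)*(b+2)))))
Fixed point: ((14+(((9*y)*9)*((8*y)*(z*a))))*((((z*b)*24)*((x+y)*3))*(((y*a)*y)+((3*b)*(b+2)))))

Answer: ((14+(((9*y)*9)*((8*y)*(z*a))))*((((z*b)*24)*((x+y)*3))*(((y*a)*y)+((3*b)*(b+2)))))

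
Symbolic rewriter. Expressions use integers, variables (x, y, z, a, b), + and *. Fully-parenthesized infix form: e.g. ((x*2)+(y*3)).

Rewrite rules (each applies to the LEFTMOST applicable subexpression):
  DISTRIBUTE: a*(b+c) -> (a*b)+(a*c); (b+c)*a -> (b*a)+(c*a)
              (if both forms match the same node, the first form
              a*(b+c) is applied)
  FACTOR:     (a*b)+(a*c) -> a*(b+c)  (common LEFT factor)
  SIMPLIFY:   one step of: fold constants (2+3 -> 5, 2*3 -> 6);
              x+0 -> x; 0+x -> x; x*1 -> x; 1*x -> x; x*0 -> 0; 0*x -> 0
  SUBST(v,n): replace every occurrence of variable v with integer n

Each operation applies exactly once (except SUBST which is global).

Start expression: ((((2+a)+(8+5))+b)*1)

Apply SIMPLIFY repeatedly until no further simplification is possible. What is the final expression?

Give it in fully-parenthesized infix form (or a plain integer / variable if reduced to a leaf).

Answer: (((2+a)+13)+b)

Derivation:
Start: ((((2+a)+(8+5))+b)*1)
Step 1: at root: ((((2+a)+(8+5))+b)*1) -> (((2+a)+(8+5))+b); overall: ((((2+a)+(8+5))+b)*1) -> (((2+a)+(8+5))+b)
Step 2: at LR: (8+5) -> 13; overall: (((2+a)+(8+5))+b) -> (((2+a)+13)+b)
Fixed point: (((2+a)+13)+b)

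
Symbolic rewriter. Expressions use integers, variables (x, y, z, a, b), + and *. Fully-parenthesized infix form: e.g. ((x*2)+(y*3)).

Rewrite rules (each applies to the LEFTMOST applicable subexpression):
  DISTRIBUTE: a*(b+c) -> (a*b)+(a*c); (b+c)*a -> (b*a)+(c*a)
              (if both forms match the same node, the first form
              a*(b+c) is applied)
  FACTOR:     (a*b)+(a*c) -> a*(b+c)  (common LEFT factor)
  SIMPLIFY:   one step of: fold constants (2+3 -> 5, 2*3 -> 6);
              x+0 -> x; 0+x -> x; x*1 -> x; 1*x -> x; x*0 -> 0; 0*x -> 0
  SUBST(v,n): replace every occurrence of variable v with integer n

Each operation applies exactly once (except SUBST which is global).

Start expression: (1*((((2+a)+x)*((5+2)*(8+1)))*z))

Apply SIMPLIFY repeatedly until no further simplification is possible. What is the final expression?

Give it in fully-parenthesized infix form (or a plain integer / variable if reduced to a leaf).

Start: (1*((((2+a)+x)*((5+2)*(8+1)))*z))
Step 1: at root: (1*((((2+a)+x)*((5+2)*(8+1)))*z)) -> ((((2+a)+x)*((5+2)*(8+1)))*z); overall: (1*((((2+a)+x)*((5+2)*(8+1)))*z)) -> ((((2+a)+x)*((5+2)*(8+1)))*z)
Step 2: at LRL: (5+2) -> 7; overall: ((((2+a)+x)*((5+2)*(8+1)))*z) -> ((((2+a)+x)*(7*(8+1)))*z)
Step 3: at LRR: (8+1) -> 9; overall: ((((2+a)+x)*(7*(8+1)))*z) -> ((((2+a)+x)*(7*9))*z)
Step 4: at LR: (7*9) -> 63; overall: ((((2+a)+x)*(7*9))*z) -> ((((2+a)+x)*63)*z)
Fixed point: ((((2+a)+x)*63)*z)

Answer: ((((2+a)+x)*63)*z)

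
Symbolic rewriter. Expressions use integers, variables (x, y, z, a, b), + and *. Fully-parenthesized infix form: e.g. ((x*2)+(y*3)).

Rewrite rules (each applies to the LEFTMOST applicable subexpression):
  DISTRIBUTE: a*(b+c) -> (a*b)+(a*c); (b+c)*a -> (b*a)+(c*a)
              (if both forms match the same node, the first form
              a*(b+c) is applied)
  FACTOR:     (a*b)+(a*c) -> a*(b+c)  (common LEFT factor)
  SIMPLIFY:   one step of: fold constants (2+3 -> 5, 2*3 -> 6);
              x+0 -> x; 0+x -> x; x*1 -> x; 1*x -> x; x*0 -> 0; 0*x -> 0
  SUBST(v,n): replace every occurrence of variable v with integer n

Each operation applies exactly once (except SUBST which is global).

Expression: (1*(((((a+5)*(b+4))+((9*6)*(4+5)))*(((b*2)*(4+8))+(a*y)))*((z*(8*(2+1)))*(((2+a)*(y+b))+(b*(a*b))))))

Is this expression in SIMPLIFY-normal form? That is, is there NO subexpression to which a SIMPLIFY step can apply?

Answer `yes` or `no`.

Answer: no

Derivation:
Expression: (1*(((((a+5)*(b+4))+((9*6)*(4+5)))*(((b*2)*(4+8))+(a*y)))*((z*(8*(2+1)))*(((2+a)*(y+b))+(b*(a*b))))))
Scanning for simplifiable subexpressions (pre-order)...
  at root: (1*(((((a+5)*(b+4))+((9*6)*(4+5)))*(((b*2)*(4+8))+(a*y)))*((z*(8*(2+1)))*(((2+a)*(y+b))+(b*(a*b)))))) (SIMPLIFIABLE)
  at R: (((((a+5)*(b+4))+((9*6)*(4+5)))*(((b*2)*(4+8))+(a*y)))*((z*(8*(2+1)))*(((2+a)*(y+b))+(b*(a*b))))) (not simplifiable)
  at RL: ((((a+5)*(b+4))+((9*6)*(4+5)))*(((b*2)*(4+8))+(a*y))) (not simplifiable)
  at RLL: (((a+5)*(b+4))+((9*6)*(4+5))) (not simplifiable)
  at RLLL: ((a+5)*(b+4)) (not simplifiable)
  at RLLLL: (a+5) (not simplifiable)
  at RLLLR: (b+4) (not simplifiable)
  at RLLR: ((9*6)*(4+5)) (not simplifiable)
  at RLLRL: (9*6) (SIMPLIFIABLE)
  at RLLRR: (4+5) (SIMPLIFIABLE)
  at RLR: (((b*2)*(4+8))+(a*y)) (not simplifiable)
  at RLRL: ((b*2)*(4+8)) (not simplifiable)
  at RLRLL: (b*2) (not simplifiable)
  at RLRLR: (4+8) (SIMPLIFIABLE)
  at RLRR: (a*y) (not simplifiable)
  at RR: ((z*(8*(2+1)))*(((2+a)*(y+b))+(b*(a*b)))) (not simplifiable)
  at RRL: (z*(8*(2+1))) (not simplifiable)
  at RRLR: (8*(2+1)) (not simplifiable)
  at RRLRR: (2+1) (SIMPLIFIABLE)
  at RRR: (((2+a)*(y+b))+(b*(a*b))) (not simplifiable)
  at RRRL: ((2+a)*(y+b)) (not simplifiable)
  at RRRLL: (2+a) (not simplifiable)
  at RRRLR: (y+b) (not simplifiable)
  at RRRR: (b*(a*b)) (not simplifiable)
  at RRRRR: (a*b) (not simplifiable)
Found simplifiable subexpr at path root: (1*(((((a+5)*(b+4))+((9*6)*(4+5)))*(((b*2)*(4+8))+(a*y)))*((z*(8*(2+1)))*(((2+a)*(y+b))+(b*(a*b))))))
One SIMPLIFY step would give: (((((a+5)*(b+4))+((9*6)*(4+5)))*(((b*2)*(4+8))+(a*y)))*((z*(8*(2+1)))*(((2+a)*(y+b))+(b*(a*b)))))
-> NOT in normal form.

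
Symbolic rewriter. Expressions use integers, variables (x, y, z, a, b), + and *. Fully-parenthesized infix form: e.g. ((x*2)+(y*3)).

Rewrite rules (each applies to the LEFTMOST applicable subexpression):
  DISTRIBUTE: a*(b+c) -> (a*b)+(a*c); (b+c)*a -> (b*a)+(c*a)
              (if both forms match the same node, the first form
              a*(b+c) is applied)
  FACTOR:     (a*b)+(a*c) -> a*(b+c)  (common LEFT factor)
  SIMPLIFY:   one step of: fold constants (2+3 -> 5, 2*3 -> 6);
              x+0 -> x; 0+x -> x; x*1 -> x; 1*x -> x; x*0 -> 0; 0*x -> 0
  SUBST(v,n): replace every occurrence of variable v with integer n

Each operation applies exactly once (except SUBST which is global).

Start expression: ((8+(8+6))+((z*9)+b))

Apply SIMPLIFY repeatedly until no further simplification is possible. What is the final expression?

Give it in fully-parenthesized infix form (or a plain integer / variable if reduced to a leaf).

Answer: (22+((z*9)+b))

Derivation:
Start: ((8+(8+6))+((z*9)+b))
Step 1: at LR: (8+6) -> 14; overall: ((8+(8+6))+((z*9)+b)) -> ((8+14)+((z*9)+b))
Step 2: at L: (8+14) -> 22; overall: ((8+14)+((z*9)+b)) -> (22+((z*9)+b))
Fixed point: (22+((z*9)+b))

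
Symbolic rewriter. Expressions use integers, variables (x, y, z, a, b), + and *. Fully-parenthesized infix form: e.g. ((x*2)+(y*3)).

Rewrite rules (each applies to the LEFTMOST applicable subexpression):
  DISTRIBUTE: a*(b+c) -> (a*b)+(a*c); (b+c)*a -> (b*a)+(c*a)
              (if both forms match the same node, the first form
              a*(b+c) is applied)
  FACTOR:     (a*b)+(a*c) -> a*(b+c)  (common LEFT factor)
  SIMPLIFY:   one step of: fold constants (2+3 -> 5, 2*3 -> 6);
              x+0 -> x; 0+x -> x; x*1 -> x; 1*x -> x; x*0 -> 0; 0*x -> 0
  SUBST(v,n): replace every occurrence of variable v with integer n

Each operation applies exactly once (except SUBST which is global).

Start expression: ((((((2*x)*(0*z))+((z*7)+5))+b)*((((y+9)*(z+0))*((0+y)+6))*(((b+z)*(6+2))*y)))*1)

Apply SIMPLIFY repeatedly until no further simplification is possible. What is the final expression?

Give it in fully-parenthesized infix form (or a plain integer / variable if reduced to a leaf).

Answer: ((((z*7)+5)+b)*((((y+9)*z)*(y+6))*(((b+z)*8)*y)))

Derivation:
Start: ((((((2*x)*(0*z))+((z*7)+5))+b)*((((y+9)*(z+0))*((0+y)+6))*(((b+z)*(6+2))*y)))*1)
Step 1: at root: ((((((2*x)*(0*z))+((z*7)+5))+b)*((((y+9)*(z+0))*((0+y)+6))*(((b+z)*(6+2))*y)))*1) -> (((((2*x)*(0*z))+((z*7)+5))+b)*((((y+9)*(z+0))*((0+y)+6))*(((b+z)*(6+2))*y))); overall: ((((((2*x)*(0*z))+((z*7)+5))+b)*((((y+9)*(z+0))*((0+y)+6))*(((b+z)*(6+2))*y)))*1) -> (((((2*x)*(0*z))+((z*7)+5))+b)*((((y+9)*(z+0))*((0+y)+6))*(((b+z)*(6+2))*y)))
Step 2: at LLLR: (0*z) -> 0; overall: (((((2*x)*(0*z))+((z*7)+5))+b)*((((y+9)*(z+0))*((0+y)+6))*(((b+z)*(6+2))*y))) -> (((((2*x)*0)+((z*7)+5))+b)*((((y+9)*(z+0))*((0+y)+6))*(((b+z)*(6+2))*y)))
Step 3: at LLL: ((2*x)*0) -> 0; overall: (((((2*x)*0)+((z*7)+5))+b)*((((y+9)*(z+0))*((0+y)+6))*(((b+z)*(6+2))*y))) -> (((0+((z*7)+5))+b)*((((y+9)*(z+0))*((0+y)+6))*(((b+z)*(6+2))*y)))
Step 4: at LL: (0+((z*7)+5)) -> ((z*7)+5); overall: (((0+((z*7)+5))+b)*((((y+9)*(z+0))*((0+y)+6))*(((b+z)*(6+2))*y))) -> ((((z*7)+5)+b)*((((y+9)*(z+0))*((0+y)+6))*(((b+z)*(6+2))*y)))
Step 5: at RLLR: (z+0) -> z; overall: ((((z*7)+5)+b)*((((y+9)*(z+0))*((0+y)+6))*(((b+z)*(6+2))*y))) -> ((((z*7)+5)+b)*((((y+9)*z)*((0+y)+6))*(((b+z)*(6+2))*y)))
Step 6: at RLRL: (0+y) -> y; overall: ((((z*7)+5)+b)*((((y+9)*z)*((0+y)+6))*(((b+z)*(6+2))*y))) -> ((((z*7)+5)+b)*((((y+9)*z)*(y+6))*(((b+z)*(6+2))*y)))
Step 7: at RRLR: (6+2) -> 8; overall: ((((z*7)+5)+b)*((((y+9)*z)*(y+6))*(((b+z)*(6+2))*y))) -> ((((z*7)+5)+b)*((((y+9)*z)*(y+6))*(((b+z)*8)*y)))
Fixed point: ((((z*7)+5)+b)*((((y+9)*z)*(y+6))*(((b+z)*8)*y)))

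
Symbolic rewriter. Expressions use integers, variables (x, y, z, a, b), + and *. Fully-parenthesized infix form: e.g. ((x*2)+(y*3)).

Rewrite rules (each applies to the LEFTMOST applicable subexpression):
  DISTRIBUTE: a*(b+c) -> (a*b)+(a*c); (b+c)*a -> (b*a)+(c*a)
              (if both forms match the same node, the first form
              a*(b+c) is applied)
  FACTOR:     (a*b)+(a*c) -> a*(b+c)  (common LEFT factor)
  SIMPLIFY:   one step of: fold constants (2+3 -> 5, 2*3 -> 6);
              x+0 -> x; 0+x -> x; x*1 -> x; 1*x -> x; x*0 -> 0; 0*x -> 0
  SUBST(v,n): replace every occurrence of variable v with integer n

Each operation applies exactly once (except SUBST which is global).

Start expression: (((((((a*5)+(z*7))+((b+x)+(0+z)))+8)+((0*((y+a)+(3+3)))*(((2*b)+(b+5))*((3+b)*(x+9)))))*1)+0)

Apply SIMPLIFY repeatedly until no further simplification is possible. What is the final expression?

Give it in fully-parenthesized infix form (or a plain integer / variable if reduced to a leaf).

Answer: ((((a*5)+(z*7))+((b+x)+z))+8)

Derivation:
Start: (((((((a*5)+(z*7))+((b+x)+(0+z)))+8)+((0*((y+a)+(3+3)))*(((2*b)+(b+5))*((3+b)*(x+9)))))*1)+0)
Step 1: at root: (((((((a*5)+(z*7))+((b+x)+(0+z)))+8)+((0*((y+a)+(3+3)))*(((2*b)+(b+5))*((3+b)*(x+9)))))*1)+0) -> ((((((a*5)+(z*7))+((b+x)+(0+z)))+8)+((0*((y+a)+(3+3)))*(((2*b)+(b+5))*((3+b)*(x+9)))))*1); overall: (((((((a*5)+(z*7))+((b+x)+(0+z)))+8)+((0*((y+a)+(3+3)))*(((2*b)+(b+5))*((3+b)*(x+9)))))*1)+0) -> ((((((a*5)+(z*7))+((b+x)+(0+z)))+8)+((0*((y+a)+(3+3)))*(((2*b)+(b+5))*((3+b)*(x+9)))))*1)
Step 2: at root: ((((((a*5)+(z*7))+((b+x)+(0+z)))+8)+((0*((y+a)+(3+3)))*(((2*b)+(b+5))*((3+b)*(x+9)))))*1) -> (((((a*5)+(z*7))+((b+x)+(0+z)))+8)+((0*((y+a)+(3+3)))*(((2*b)+(b+5))*((3+b)*(x+9))))); overall: ((((((a*5)+(z*7))+((b+x)+(0+z)))+8)+((0*((y+a)+(3+3)))*(((2*b)+(b+5))*((3+b)*(x+9)))))*1) -> (((((a*5)+(z*7))+((b+x)+(0+z)))+8)+((0*((y+a)+(3+3)))*(((2*b)+(b+5))*((3+b)*(x+9)))))
Step 3: at LLRR: (0+z) -> z; overall: (((((a*5)+(z*7))+((b+x)+(0+z)))+8)+((0*((y+a)+(3+3)))*(((2*b)+(b+5))*((3+b)*(x+9))))) -> (((((a*5)+(z*7))+((b+x)+z))+8)+((0*((y+a)+(3+3)))*(((2*b)+(b+5))*((3+b)*(x+9)))))
Step 4: at RL: (0*((y+a)+(3+3))) -> 0; overall: (((((a*5)+(z*7))+((b+x)+z))+8)+((0*((y+a)+(3+3)))*(((2*b)+(b+5))*((3+b)*(x+9))))) -> (((((a*5)+(z*7))+((b+x)+z))+8)+(0*(((2*b)+(b+5))*((3+b)*(x+9)))))
Step 5: at R: (0*(((2*b)+(b+5))*((3+b)*(x+9)))) -> 0; overall: (((((a*5)+(z*7))+((b+x)+z))+8)+(0*(((2*b)+(b+5))*((3+b)*(x+9))))) -> (((((a*5)+(z*7))+((b+x)+z))+8)+0)
Step 6: at root: (((((a*5)+(z*7))+((b+x)+z))+8)+0) -> ((((a*5)+(z*7))+((b+x)+z))+8); overall: (((((a*5)+(z*7))+((b+x)+z))+8)+0) -> ((((a*5)+(z*7))+((b+x)+z))+8)
Fixed point: ((((a*5)+(z*7))+((b+x)+z))+8)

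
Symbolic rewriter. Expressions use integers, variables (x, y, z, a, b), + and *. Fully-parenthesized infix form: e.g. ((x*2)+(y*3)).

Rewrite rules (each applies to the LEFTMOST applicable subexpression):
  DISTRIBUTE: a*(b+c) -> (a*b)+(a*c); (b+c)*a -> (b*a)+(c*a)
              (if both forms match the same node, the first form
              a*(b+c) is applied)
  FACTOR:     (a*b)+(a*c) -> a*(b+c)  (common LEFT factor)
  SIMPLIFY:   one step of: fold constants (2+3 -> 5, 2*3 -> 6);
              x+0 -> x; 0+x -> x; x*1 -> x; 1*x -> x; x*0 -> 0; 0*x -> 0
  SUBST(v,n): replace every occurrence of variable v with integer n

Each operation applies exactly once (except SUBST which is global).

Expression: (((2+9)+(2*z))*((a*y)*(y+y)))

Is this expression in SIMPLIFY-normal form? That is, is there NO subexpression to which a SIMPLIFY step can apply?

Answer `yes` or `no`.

Expression: (((2+9)+(2*z))*((a*y)*(y+y)))
Scanning for simplifiable subexpressions (pre-order)...
  at root: (((2+9)+(2*z))*((a*y)*(y+y))) (not simplifiable)
  at L: ((2+9)+(2*z)) (not simplifiable)
  at LL: (2+9) (SIMPLIFIABLE)
  at LR: (2*z) (not simplifiable)
  at R: ((a*y)*(y+y)) (not simplifiable)
  at RL: (a*y) (not simplifiable)
  at RR: (y+y) (not simplifiable)
Found simplifiable subexpr at path LL: (2+9)
One SIMPLIFY step would give: ((11+(2*z))*((a*y)*(y+y)))
-> NOT in normal form.

Answer: no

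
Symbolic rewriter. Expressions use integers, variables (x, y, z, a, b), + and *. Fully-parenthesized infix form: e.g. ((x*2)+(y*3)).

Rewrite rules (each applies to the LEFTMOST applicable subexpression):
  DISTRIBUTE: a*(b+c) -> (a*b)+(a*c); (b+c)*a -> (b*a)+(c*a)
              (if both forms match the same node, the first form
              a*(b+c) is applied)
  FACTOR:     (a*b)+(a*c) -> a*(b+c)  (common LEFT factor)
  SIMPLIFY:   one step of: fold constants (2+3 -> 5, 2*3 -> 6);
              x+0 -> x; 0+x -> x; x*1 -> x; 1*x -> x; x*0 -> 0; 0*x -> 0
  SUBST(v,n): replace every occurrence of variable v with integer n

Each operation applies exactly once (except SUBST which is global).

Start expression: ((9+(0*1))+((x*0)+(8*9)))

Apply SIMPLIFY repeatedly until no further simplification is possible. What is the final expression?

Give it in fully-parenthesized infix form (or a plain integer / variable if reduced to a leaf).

Start: ((9+(0*1))+((x*0)+(8*9)))
Step 1: at LR: (0*1) -> 0; overall: ((9+(0*1))+((x*0)+(8*9))) -> ((9+0)+((x*0)+(8*9)))
Step 2: at L: (9+0) -> 9; overall: ((9+0)+((x*0)+(8*9))) -> (9+((x*0)+(8*9)))
Step 3: at RL: (x*0) -> 0; overall: (9+((x*0)+(8*9))) -> (9+(0+(8*9)))
Step 4: at R: (0+(8*9)) -> (8*9); overall: (9+(0+(8*9))) -> (9+(8*9))
Step 5: at R: (8*9) -> 72; overall: (9+(8*9)) -> (9+72)
Step 6: at root: (9+72) -> 81; overall: (9+72) -> 81
Fixed point: 81

Answer: 81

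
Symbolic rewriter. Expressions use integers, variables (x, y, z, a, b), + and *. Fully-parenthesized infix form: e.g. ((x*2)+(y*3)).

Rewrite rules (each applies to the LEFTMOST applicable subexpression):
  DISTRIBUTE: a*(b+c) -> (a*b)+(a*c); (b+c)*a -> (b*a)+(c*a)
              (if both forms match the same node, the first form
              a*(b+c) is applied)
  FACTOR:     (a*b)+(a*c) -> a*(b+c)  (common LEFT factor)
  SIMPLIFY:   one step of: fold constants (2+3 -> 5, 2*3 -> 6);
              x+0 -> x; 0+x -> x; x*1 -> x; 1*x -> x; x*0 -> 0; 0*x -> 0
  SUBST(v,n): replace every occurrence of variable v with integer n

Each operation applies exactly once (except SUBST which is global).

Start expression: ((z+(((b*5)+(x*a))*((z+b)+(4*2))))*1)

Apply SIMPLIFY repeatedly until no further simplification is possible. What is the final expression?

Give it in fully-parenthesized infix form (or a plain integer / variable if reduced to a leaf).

Start: ((z+(((b*5)+(x*a))*((z+b)+(4*2))))*1)
Step 1: at root: ((z+(((b*5)+(x*a))*((z+b)+(4*2))))*1) -> (z+(((b*5)+(x*a))*((z+b)+(4*2)))); overall: ((z+(((b*5)+(x*a))*((z+b)+(4*2))))*1) -> (z+(((b*5)+(x*a))*((z+b)+(4*2))))
Step 2: at RRR: (4*2) -> 8; overall: (z+(((b*5)+(x*a))*((z+b)+(4*2)))) -> (z+(((b*5)+(x*a))*((z+b)+8)))
Fixed point: (z+(((b*5)+(x*a))*((z+b)+8)))

Answer: (z+(((b*5)+(x*a))*((z+b)+8)))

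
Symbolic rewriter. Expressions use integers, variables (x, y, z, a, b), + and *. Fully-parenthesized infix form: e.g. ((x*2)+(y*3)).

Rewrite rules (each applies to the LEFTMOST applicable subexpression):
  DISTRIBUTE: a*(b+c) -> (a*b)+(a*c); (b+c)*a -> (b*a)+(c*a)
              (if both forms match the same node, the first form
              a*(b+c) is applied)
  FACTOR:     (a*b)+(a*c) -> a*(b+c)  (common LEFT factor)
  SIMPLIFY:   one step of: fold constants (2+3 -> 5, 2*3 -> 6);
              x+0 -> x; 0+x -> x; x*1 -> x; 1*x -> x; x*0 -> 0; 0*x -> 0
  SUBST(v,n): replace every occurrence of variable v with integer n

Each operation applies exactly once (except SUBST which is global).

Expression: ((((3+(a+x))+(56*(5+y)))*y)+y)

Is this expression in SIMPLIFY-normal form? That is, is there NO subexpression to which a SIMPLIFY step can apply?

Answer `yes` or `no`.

Expression: ((((3+(a+x))+(56*(5+y)))*y)+y)
Scanning for simplifiable subexpressions (pre-order)...
  at root: ((((3+(a+x))+(56*(5+y)))*y)+y) (not simplifiable)
  at L: (((3+(a+x))+(56*(5+y)))*y) (not simplifiable)
  at LL: ((3+(a+x))+(56*(5+y))) (not simplifiable)
  at LLL: (3+(a+x)) (not simplifiable)
  at LLLR: (a+x) (not simplifiable)
  at LLR: (56*(5+y)) (not simplifiable)
  at LLRR: (5+y) (not simplifiable)
Result: no simplifiable subexpression found -> normal form.

Answer: yes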